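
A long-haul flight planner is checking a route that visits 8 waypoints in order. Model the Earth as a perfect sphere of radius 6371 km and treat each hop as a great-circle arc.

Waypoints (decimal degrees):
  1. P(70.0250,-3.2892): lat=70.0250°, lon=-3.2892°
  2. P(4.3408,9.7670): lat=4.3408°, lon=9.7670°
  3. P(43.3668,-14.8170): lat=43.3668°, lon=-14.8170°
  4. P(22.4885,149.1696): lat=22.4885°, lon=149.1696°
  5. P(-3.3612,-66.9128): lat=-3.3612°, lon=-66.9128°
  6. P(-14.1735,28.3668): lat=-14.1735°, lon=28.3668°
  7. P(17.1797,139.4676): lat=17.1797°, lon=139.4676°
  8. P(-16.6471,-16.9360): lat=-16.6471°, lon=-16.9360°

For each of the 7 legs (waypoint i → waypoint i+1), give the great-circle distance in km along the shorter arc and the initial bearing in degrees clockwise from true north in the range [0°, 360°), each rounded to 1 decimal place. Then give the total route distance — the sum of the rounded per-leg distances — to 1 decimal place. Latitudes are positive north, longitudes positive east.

Leg 1: dist=7365.2 km, bearing=165.8°
Leg 2: dist=4967.2 km, bearing=334.5°
Leg 3: dist=12511.5 km, bearing=16.0°
Leg 4: dist=15585.3 km, bearing=66.6°
Leg 5: dist=10483.9 km, bearing=104.5°
Leg 6: dist=12669.7 km, bearing=77.2°
Leg 7: dist=17505.6 km, bearing=267.9°
Total: 81088.4 km

Leg 1: φ1=1.2221668, φ2=0.0757613, Δφ=-1.1464056, Δλ=0.2278737 rad; a=sin²(Δφ/2)+cosφ1·cosφ2·sin²(Δλ/2)=0.2985199877; c=2·atan2(√a, √(1-a))=1.156047544; dist=6371·c=7365.179 ≈ 7365.2 km; running total=7365.2 km
Leg 1 bearing: y=sinΔλ·cosφ2=0.22525867, x=cosφ1·sinφ2-sinφ1·cosφ2·cosΔλ=-0.88706356; θ=atan2(y, x)=165.7516° ≈ 165.8°
Leg 2: φ1=0.0757613, φ2=0.7568934, Δφ=0.6811322, Δλ=-0.4290717 rad; a=sin²(Δφ/2)+cosφ1·cosφ2·sin²(Δλ/2)=0.1444245255; c=2·atan2(√a, √(1-a))=0.779662365; dist=6371·c=4967.229 ≈ 4967.2 km; running total=12332.4 km
Leg 2 bearing: y=sinΔλ·cosφ2=-0.30244017, x=cosφ1·sinφ2-sinφ1·cosφ2·cosΔλ=0.63466075; θ=atan2(y, x)=-25.4796° <0 so +360° → 334.5204° ≈ 334.5°
Leg 3: φ1=0.7568934, φ2=0.3924984, Δφ=-0.3643951, Δλ=2.8621061 rad; a=sin²(Δφ/2)+cosφ1·cosφ2·sin²(Δλ/2)=0.6914895032; c=2·atan2(√a, √(1-a))=1.963815357; dist=6371·c=12511.468 ≈ 12511.5 km; running total=24843.9 km
Leg 3 bearing: y=sinΔλ·cosφ2=0.25488459, x=cosφ1·sinφ2-sinφ1·cosφ2·cosΔλ=0.88789691; θ=atan2(y, x)=16.0169° ≈ 16.0°
Leg 4: φ1=0.3924984, φ2=-0.0586640, Δφ=-0.4511624, Δλ=-3.7713493 rad; a=sin²(Δφ/2)+cosφ1·cosφ2·sin²(Δλ/2)=0.8839280105; c=2·atan2(√a, √(1-a))=2.446284020; dist=6371·c=15585.275 ≈ 15585.3 km; running total=40429.2 km
Leg 4 bearing: y=sinΔλ·cosφ2=0.58793500, x=cosφ1·sinφ2-sinφ1·cosφ2·cosΔλ=0.25442006; θ=atan2(y, x)=66.6002° ≈ 66.6°
Leg 5: φ1=-0.0586640, φ2=-0.2473742, Δφ=-0.1887102, Δλ=1.6629427 rad; a=sin²(Δφ/2)+cosφ1·cosφ2·sin²(Δλ/2)=0.5373526632; c=2·atan2(√a, √(1-a))=1.645571315; dist=6371·c=10483.935 ≈ 10483.9 km; running total=50913.1 km
Leg 5 bearing: y=sinΔλ·cosφ2=0.96544537, x=cosφ1·sinφ2-sinφ1·cosφ2·cosΔλ=-0.24966847; θ=atan2(y, x)=104.4993° ≈ 104.5°
Leg 6: φ1=-0.2473742, φ2=0.2998423, Δφ=0.5472166, Δλ=1.9390748 rad; a=sin²(Δφ/2)+cosφ1·cosφ2·sin²(Δλ/2)=0.7029004963; c=2·atan2(√a, √(1-a))=1.988651384; dist=6371·c=12669.698 ≈ 12669.7 km; running total=63582.8 km
Leg 6 bearing: y=sinΔλ·cosφ2=0.89132321, x=cosφ1·sinφ2-sinφ1·cosφ2·cosΔλ=0.20215956; θ=atan2(y, x)=77.2210° ≈ 77.2°
Leg 7: φ1=0.2998423, φ2=-0.2905467, Δφ=-0.5903890, Δλ=-2.7297578 rad; a=sin²(Δφ/2)+cosφ1·cosφ2·sin²(Δλ/2)=0.9617116199; c=2·atan2(√a, √(1-a))=2.747702933; dist=6371·c=17505.615 ≈ 17505.6 km; running total=81088.4 km
Leg 7 bearing: y=sinΔλ·cosφ2=-0.38351420, x=cosφ1·sinφ2-sinφ1·cosφ2·cosΔλ=-0.01436589; θ=atan2(y, x)=-92.1452° <0 so +360° → 267.8548° ≈ 267.9°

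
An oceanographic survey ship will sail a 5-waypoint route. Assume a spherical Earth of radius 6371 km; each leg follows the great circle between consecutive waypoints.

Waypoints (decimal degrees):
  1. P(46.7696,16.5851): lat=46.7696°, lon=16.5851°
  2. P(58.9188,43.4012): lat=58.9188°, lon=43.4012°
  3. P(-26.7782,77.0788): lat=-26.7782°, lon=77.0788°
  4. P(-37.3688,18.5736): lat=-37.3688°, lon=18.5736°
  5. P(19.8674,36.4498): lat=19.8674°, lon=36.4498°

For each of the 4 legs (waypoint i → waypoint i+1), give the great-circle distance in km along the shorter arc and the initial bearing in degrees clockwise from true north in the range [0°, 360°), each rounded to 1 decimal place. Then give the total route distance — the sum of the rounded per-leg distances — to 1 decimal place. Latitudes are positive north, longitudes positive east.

Leg 1: φ1=0.8162835, φ2=1.0283271, Δφ=0.2120435, Δλ=0.4680292 rad; a=sin²(Δφ/2)+cosφ1·cosφ2·sin²(Δλ/2)=0.0302117236; c=2·atan2(√a, √(1-a))=0.349405053; dist=6371·c=2226.060 ≈ 2226.1 km; running total=2226.1 km
Leg 1 bearing: y=sinΔλ·cosφ2=0.23289606, x=cosφ1·sinφ2-sinφ1·cosφ2·cosΔλ=0.25090900; θ=atan2(y, x)=42.8678° ≈ 42.9°
Leg 2: φ1=1.0283271, φ2=-0.4673678, Δφ=-1.4956948, Δλ=0.5877850 rad; a=sin²(Δφ/2)+cosφ1·cosφ2·sin²(Δλ/2)=0.5011597258; c=2·atan2(√a, √(1-a))=1.573115781; dist=6371·c=10022.321 ≈ 10022.3 km; running total=12248.4 km
Leg 2 bearing: y=sinΔλ·cosφ2=0.49505100, x=cosφ1·sinφ2-sinφ1·cosφ2·cosΔλ=-0.86886082; θ=atan2(y, x)=150.3268° ≈ 150.3°
Leg 3: φ1=-0.4673678, φ2=-0.6522086, Δφ=-0.1848408, Δλ=-1.0211084 rad; a=sin²(Δφ/2)+cosφ1·cosφ2·sin²(Δλ/2)=0.1779418207; c=2·atan2(√a, √(1-a))=0.870928803; dist=6371·c=5548.687 ≈ 5548.7 km; running total=17797.1 km
Leg 3 bearing: y=sinΔλ·cosφ2=-0.67766940, x=cosφ1·sinφ2-sinφ1·cosφ2·cosΔλ=-0.35479332; θ=atan2(y, x)=-117.6343° <0 so +360° → 242.3657° ≈ 242.4°
Leg 4: φ1=-0.6522086, φ2=0.3467515, Δφ=0.9989601, Δλ=0.3119985 rad; a=sin²(Δφ/2)+cosφ1·cosφ2·sin²(Δλ/2)=0.2474540241; c=2·atan2(√a, √(1-a))=1.041307824; dist=6371·c=6634.172 ≈ 6634.2 km; running total=24431.3 km
Leg 4 bearing: y=sinΔλ·cosφ2=0.28869148, x=cosφ1·sinφ2-sinφ1·cosφ2·cosΔλ=0.81335069; θ=atan2(y, x)=19.5419° ≈ 19.5°

Leg 1: dist=2226.1 km, bearing=42.9°
Leg 2: dist=10022.3 km, bearing=150.3°
Leg 3: dist=5548.7 km, bearing=242.4°
Leg 4: dist=6634.2 km, bearing=19.5°
Total: 24431.3 km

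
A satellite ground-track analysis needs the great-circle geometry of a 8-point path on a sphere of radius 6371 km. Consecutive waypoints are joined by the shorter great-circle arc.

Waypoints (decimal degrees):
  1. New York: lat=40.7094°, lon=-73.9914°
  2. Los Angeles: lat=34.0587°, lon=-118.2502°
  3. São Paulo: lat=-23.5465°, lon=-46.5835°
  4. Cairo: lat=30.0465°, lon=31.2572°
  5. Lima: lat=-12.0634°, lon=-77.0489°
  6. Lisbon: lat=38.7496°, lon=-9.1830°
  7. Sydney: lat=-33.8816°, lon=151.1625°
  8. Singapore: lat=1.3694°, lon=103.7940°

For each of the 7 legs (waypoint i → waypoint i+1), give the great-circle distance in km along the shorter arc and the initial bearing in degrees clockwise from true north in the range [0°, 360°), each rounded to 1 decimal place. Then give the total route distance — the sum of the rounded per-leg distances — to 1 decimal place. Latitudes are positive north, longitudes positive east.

Leg 1: φ1=0.7105131, φ2=0.5944365, Δφ=-0.1160766, Δλ=-0.7724618 rad; a=sin²(Δφ/2)+cosφ1·cosφ2·sin²(Δλ/2)=0.0924793029; c=2·atan2(√a, √(1-a))=0.617995693; dist=6371·c=3937.251 ≈ 3937.3 km; running total=3937.3 km
Leg 1 bearing: y=sinΔλ·cosφ2=-0.57818558, x=cosφ1·sinφ2-sinφ1·cosφ2·cosΔλ=0.03753612; θ=atan2(y, x)=-86.2855° <0 so +360° → 273.7145° ≈ 273.7°
Leg 2: φ1=0.5944365, φ2=-0.4109640, Δφ=-1.0054004, Δλ=1.2508199 rad; a=sin²(Δφ/2)+cosφ1·cosφ2·sin²(Δλ/2)=0.4924209723; c=2·atan2(√a, √(1-a))=1.555637691; dist=6371·c=9910.968 ≈ 9911.0 km; running total=13848.3 km
Leg 2 bearing: y=sinΔλ·cosφ2=0.87020522, x=cosφ1·sinφ2-sinφ1·cosφ2·cosΔλ=-0.49245620; θ=atan2(y, x)=119.5059° ≈ 119.5°
Leg 3: φ1=-0.4109640, φ2=0.5244104, Δφ=0.9353743, Δλ=1.3585765 rad; a=sin²(Δφ/2)+cosφ1·cosφ2·sin²(Δλ/2)=0.5164413431; c=2·atan2(√a, √(1-a))=1.603684942; dist=6371·c=10217.077 ≈ 10217.1 km; running total=24065.4 km
Leg 3 bearing: y=sinΔλ·cosφ2=0.84619982, x=cosφ1·sinφ2-sinφ1·cosφ2·cosΔλ=0.53185016; θ=atan2(y, x)=57.84998° ≈ 57.8°
Leg 4: φ1=0.5244104, φ2=-0.2105460, Δφ=-0.7349564, Δλ=-1.8902980 rad; a=sin²(Δφ/2)+cosφ1·cosφ2·sin²(Δλ/2)=0.6852625949; c=2·atan2(√a, √(1-a))=1.950370720; dist=6371·c=12425.812 ≈ 12425.8 km; running total=36491.2 km
Leg 4 bearing: y=sinΔλ·cosφ2=-0.92842656, x=cosφ1·sinφ2-sinφ1·cosφ2·cosΔλ=-0.02711465; θ=atan2(y, x)=-91.6728° <0 so +360° → 268.3272° ≈ 268.3°
Leg 5: φ1=-0.2105460, φ2=0.6763081, Δφ=0.8868542, Δλ=1.1844834 rad; a=sin²(Δφ/2)+cosφ1·cosφ2·sin²(Δλ/2)=0.4217294535; c=2·atan2(√a, √(1-a))=1.413608736; dist=6371·c=9006.101 ≈ 9006.1 km; running total=45497.3 km
Leg 5 bearing: y=sinΔλ·cosφ2=0.72241460, x=cosφ1·sinφ2-sinφ1·cosφ2·cosΔλ=0.67350727; θ=atan2(y, x)=47.0066° ≈ 47.0°
Leg 6: φ1=0.6763081, φ2=-0.5913455, Δφ=-1.2676536, Δλ=2.7985569 rad; a=sin²(Δφ/2)+cosφ1·cosφ2·sin²(Δλ/2)=0.9793353356; c=2·atan2(√a, √(1-a))=2.853088948; dist=6371·c=18177.030 ≈ 18177.0 km; running total=63674.3 km
Leg 6 bearing: y=sinΔλ·cosφ2=0.27923279, x=cosφ1·sinφ2-sinφ1·cosφ2·cosΔλ=0.05458563; θ=atan2(y, x)=78.9391° ≈ 78.9°
Leg 7: φ1=-0.5913455, φ2=0.0239005, Δφ=0.6152460, Δλ=-0.8267363 rad; a=sin²(Δφ/2)+cosφ1·cosφ2·sin²(Δλ/2)=0.2256054454; c=2·atan2(√a, √(1-a))=0.989881281; dist=6371·c=6306.534 ≈ 6306.5 km; running total=69980.8 km
Leg 7 bearing: y=sinΔλ·cosφ2=-0.73551472, x=cosφ1·sinφ2-sinφ1·cosφ2·cosΔλ=0.39730167; θ=atan2(y, x)=-61.6235° <0 so +360° → 298.3765° ≈ 298.4°

Leg 1: dist=3937.3 km, bearing=273.7°
Leg 2: dist=9911.0 km, bearing=119.5°
Leg 3: dist=10217.1 km, bearing=57.8°
Leg 4: dist=12425.8 km, bearing=268.3°
Leg 5: dist=9006.1 km, bearing=47.0°
Leg 6: dist=18177.0 km, bearing=78.9°
Leg 7: dist=6306.5 km, bearing=298.4°
Total: 69980.8 km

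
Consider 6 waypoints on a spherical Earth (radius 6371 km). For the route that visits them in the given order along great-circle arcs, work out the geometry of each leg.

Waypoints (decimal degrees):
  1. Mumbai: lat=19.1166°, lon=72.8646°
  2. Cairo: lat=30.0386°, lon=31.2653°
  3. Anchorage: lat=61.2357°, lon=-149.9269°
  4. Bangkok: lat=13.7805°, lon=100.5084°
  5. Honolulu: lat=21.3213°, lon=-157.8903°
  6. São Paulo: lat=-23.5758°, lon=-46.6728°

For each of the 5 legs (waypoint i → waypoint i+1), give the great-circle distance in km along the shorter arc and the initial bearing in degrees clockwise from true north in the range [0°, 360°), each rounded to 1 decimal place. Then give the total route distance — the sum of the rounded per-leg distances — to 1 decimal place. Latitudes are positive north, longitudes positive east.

Leg 1: dist=4352.2 km, bearing=294.4°
Leg 2: dist=9865.3 km, bearing=0.6°
Leg 3: dist=9674.1 km, bearing=293.6°
Leg 4: dist=10615.8 km, bearing=66.4°
Leg 5: dist=13012.9 km, bearing=106.4°
Total: 47520.3 km

Leg 1: φ1=0.3336476, φ2=0.5242725, Δφ=0.1906249, Δλ=-0.7260448 rad; a=sin²(Δφ/2)+cosφ1·cosφ2·sin²(Δλ/2)=0.1121978373; c=2·atan2(√a, √(1-a))=0.683124401; dist=6371·c=4352.186 ≈ 4352.2 km; running total=4352.2 km
Leg 1 bearing: y=sinΔλ·cosφ2=-0.57474528, x=cosφ1·sinφ2-sinφ1·cosφ2·cosΔλ=0.26097086; θ=atan2(y, x)=-65.5789° <0 so +360° → 294.4211° ≈ 294.4°
Leg 2: φ1=0.5242725, φ2=1.0687646, Δφ=0.5444921, Δλ=-3.1624005 rad; a=sin²(Δφ/2)+cosφ1·cosφ2·sin²(Δλ/2)=0.4888354624; c=2·atan2(√a, √(1-a))=1.548465396; dist=6371·c=9865.273 ≈ 9865.3 km; running total=14217.5 km
Leg 2 bearing: y=sinΔλ·cosφ2=0.01001216, x=cosφ1·sinφ2-sinφ1·cosφ2·cosΔλ=0.99970054; θ=atan2(y, x)=0.5738° ≈ 0.6°
Leg 3: φ1=1.0687646, φ2=0.2405151, Δφ=-0.8282495, Δλ=4.3709205 rad; a=sin²(Δφ/2)+cosφ1·cosφ2·sin²(Δλ/2)=0.4738469045; c=2·atan2(√a, √(1-a))=1.518466255; dist=6371·c=9674.149 ≈ 9674.1 km; running total=23891.6 km
Leg 3 bearing: y=sinΔλ·cosφ2=-0.91514126, x=cosφ1·sinφ2-sinφ1·cosφ2·cosΔλ=0.39972557; θ=atan2(y, x)=-66.4047° <0 so +360° → 293.5953° ≈ 293.6°
Leg 4: φ1=0.2405151, φ2=0.3721269, Δφ=0.1316118, Δλ=-4.5099081 rad; a=sin²(Δφ/2)+cosφ1·cosφ2·sin²(Δλ/2)=0.5476668376; c=2·atan2(√a, √(1-a))=1.666275003; dist=6371·c=10615.838 ≈ 10615.8 km; running total=34507.4 km
Leg 4 bearing: y=sinΔλ·cosφ2=0.91252507, x=cosφ1·sinφ2-sinφ1·cosφ2·cosΔλ=0.39775556; θ=atan2(y, x)=66.4484° ≈ 66.4°
Leg 5: φ1=0.3721269, φ2=-0.4114753, Δφ=-0.7836022, Δλ=1.9411116 rad; a=sin²(Δφ/2)+cosφ1·cosφ2·sin²(Δλ/2)=0.7272118201; c=2·atan2(√a, √(1-a))=2.042521410; dist=6371·c=13012.904 ≈ 13012.9 km; running total=47520.3 km
Leg 5 bearing: y=sinΔλ·cosφ2=0.85440309, x=cosφ1·sinφ2-sinφ1·cosφ2·cosΔλ=-0.25198119; θ=atan2(y, x)=106.4319° ≈ 106.4°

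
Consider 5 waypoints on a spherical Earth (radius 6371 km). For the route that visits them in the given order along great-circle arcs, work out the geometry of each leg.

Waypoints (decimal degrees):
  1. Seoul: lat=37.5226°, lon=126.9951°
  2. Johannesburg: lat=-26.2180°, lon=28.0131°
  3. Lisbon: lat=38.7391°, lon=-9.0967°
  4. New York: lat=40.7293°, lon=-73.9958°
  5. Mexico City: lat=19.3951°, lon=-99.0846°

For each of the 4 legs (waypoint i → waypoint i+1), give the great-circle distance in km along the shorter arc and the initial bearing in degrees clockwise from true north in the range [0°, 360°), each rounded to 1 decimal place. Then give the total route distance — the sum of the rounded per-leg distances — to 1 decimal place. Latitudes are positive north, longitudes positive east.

Leg 1: dist=12492.1 km, bearing=253.3°
Leg 2: dist=8189.0 km, bearing=330.6°
Leg 3: dist=5423.2 km, bearing=294.2°
Leg 4: dist=3361.1 km, bearing=232.6°
Total: 29465.4 km

Leg 1: φ1=0.6548929, φ2=-0.4575904, Δφ=-1.1124833, Δλ=-1.7275618 rad; a=sin²(Δφ/2)+cosφ1·cosφ2·sin²(Δλ/2)=0.6900833028; c=2·atan2(√a, √(1-a))=1.960772747; dist=6371·c=12492.083 ≈ 12492.1 km; running total=12492.1 km
Leg 1 bearing: y=sinΔλ·cosφ2=-0.88611864, x=cosφ1·sinφ2-sinφ1·cosφ2·cosΔλ=-0.26507945; θ=atan2(y, x)=-106.6544° <0 so +360° → 253.3456° ≈ 253.3°
Leg 2: φ1=-0.4575904, φ2=0.6761248, Δφ=1.1337153, Δλ=-0.6476882 rad; a=sin²(Δφ/2)+cosφ1·cosφ2·sin²(Δλ/2)=0.3592087129; c=2·atan2(√a, √(1-a))=1.285353305; dist=6371·c=8188.986 ≈ 8189.0 km; running total=20681.1 km
Leg 2 bearing: y=sinΔλ·cosφ2=-0.47061077, x=cosφ1·sinφ2-sinφ1·cosφ2·cosΔλ=0.83620378; θ=atan2(y, x)=-29.3706° <0 so +360° → 330.6294° ≈ 330.6°
Leg 3: φ1=0.6761248, φ2=0.7108604, Δφ=0.0347355, Δλ=-1.1327030 rad; a=sin²(Δφ/2)+cosφ1·cosφ2·sin²(Δλ/2)=0.1704716049; c=2·atan2(√a, √(1-a))=0.851232369; dist=6371·c=5423.201 ≈ 5423.2 km; running total=26104.3 km
Leg 3 bearing: y=sinΔλ·cosφ2=-0.68623568, x=cosφ1·sinφ2-sinφ1·cosφ2·cosΔλ=0.30777384; θ=atan2(y, x)=-65.8440° <0 so +360° → 294.1560° ≈ 294.2°
Leg 4: φ1=0.7108604, φ2=0.3385084, Δφ=-0.3723520, Δλ=-0.4378822 rad; a=sin²(Δφ/2)+cosφ1·cosφ2·sin²(Δλ/2)=0.0679827925; c=2·atan2(√a, √(1-a))=0.527567125; dist=6371·c=3361.130 ≈ 3361.1 km; running total=29465.4 km
Leg 4 bearing: y=sinΔλ·cosφ2=-0.39995958, x=cosφ1·sinφ2-sinφ1·cosφ2·cosΔλ=-0.30573987; θ=atan2(y, x)=-127.3953° <0 so +360° → 232.6047° ≈ 232.6°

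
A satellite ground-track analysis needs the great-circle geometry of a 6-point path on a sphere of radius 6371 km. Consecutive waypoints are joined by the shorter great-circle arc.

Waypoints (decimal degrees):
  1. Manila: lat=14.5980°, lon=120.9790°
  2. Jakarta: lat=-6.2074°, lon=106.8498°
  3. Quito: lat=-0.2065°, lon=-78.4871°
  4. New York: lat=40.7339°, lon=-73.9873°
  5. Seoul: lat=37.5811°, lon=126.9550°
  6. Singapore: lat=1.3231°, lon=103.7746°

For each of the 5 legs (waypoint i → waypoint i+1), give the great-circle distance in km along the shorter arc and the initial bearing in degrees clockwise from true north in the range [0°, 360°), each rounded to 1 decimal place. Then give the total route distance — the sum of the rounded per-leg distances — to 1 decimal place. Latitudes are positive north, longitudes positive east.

Leg 1: φ1=0.2547832, φ2=-0.1083396, Δφ=-0.3631227, Δλ=-0.2466011 rad; a=sin²(Δφ/2)+cosφ1·cosφ2·sin²(Δλ/2)=0.0471559069; c=2·atan2(√a, √(1-a))=0.437796117; dist=6371·c=2789.199 ≈ 2789.2 km; running total=2789.2 km
Leg 1 bearing: y=sinΔλ·cosφ2=-0.24267805, x=cosφ1·sinφ2-sinφ1·cosφ2·cosΔλ=-0.34761512; θ=atan2(y, x)=-145.0802° <0 so +360° → 214.9198° ≈ 214.9°
Leg 2: φ1=-0.1083396, φ2=-0.0036041, Δφ=0.1047355, Δλ=-3.2347391 rad; a=sin²(Δφ/2)+cosφ1·cosφ2·sin²(Δλ/2)=0.9947156471; c=2·atan2(√a, √(1-a))=2.996077192; dist=6371·c=19088.008 ≈ 19088.0 km; running total=21877.2 km
Leg 2 bearing: y=sinΔλ·cosφ2=0.09301124, x=cosφ1·sinφ2-sinφ1·cosφ2·cosΔλ=-0.11124129; θ=atan2(y, x)=140.1003° ≈ 140.1°
Leg 3: φ1=-0.0036041, φ2=0.7109407, Δφ=0.7145448, Δλ=0.0785363 rad; a=sin²(Δφ/2)+cosφ1·cosφ2·sin²(Δλ/2)=0.1234720238; c=2·atan2(√a, √(1-a))=0.718101900; dist=6371·c=4575.027 ≈ 4575.0 km; running total=26452.2 km
Leg 3 bearing: y=sinΔλ·cosφ2=0.05944962, x=cosφ1·sinφ2-sinφ1·cosφ2·cosΔλ=0.65526520; θ=atan2(y, x)=5.1840° ≈ 5.2°
Leg 4: φ1=0.7109407, φ2=0.6559139, Δφ=-0.0550267, Δλ=3.5071047 rad; a=sin²(Δφ/2)+cosφ1·cosφ2·sin²(Δλ/2)=0.5814309179; c=2·atan2(√a, √(1-a))=1.734386851; dist=6371·c=11049.779 ≈ 11049.8 km; running total=37502.0 km
Leg 4 bearing: y=sinΔλ·cosφ2=-0.28325811, x=cosφ1·sinφ2-sinφ1·cosφ2·cosΔλ=0.94511421; θ=atan2(y, x)=-16.6839° <0 so +360° → 343.3161° ≈ 343.3°
Leg 5: φ1=0.6559139, φ2=0.0230925, Δφ=-0.6328215, Δλ=-0.4045743 rad; a=sin²(Δφ/2)+cosφ1·cosφ2·sin²(Δλ/2)=0.1287993294; c=2·atan2(√a, √(1-a))=0.734148721; dist=6371·c=4677.262 ≈ 4677.3 km; running total=42179.3 km
Leg 5 bearing: y=sinΔλ·cosφ2=-0.39352252, x=cosφ1·sinφ2-sinφ1·cosφ2·cosΔλ=-0.54219948; θ=atan2(y, x)=-144.0283° <0 so +360° → 215.9717° ≈ 216.0°

Leg 1: dist=2789.2 km, bearing=214.9°
Leg 2: dist=19088.0 km, bearing=140.1°
Leg 3: dist=4575.0 km, bearing=5.2°
Leg 4: dist=11049.8 km, bearing=343.3°
Leg 5: dist=4677.3 km, bearing=216.0°
Total: 42179.3 km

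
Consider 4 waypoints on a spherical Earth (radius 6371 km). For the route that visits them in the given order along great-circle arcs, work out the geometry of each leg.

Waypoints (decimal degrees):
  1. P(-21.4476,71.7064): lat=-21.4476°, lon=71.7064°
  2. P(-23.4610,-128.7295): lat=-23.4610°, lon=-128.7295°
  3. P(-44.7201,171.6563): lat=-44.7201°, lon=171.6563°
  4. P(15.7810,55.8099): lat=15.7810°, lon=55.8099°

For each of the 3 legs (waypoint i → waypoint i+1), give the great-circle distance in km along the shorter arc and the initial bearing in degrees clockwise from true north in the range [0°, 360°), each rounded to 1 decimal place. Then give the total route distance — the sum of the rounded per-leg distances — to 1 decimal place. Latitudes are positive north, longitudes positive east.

Leg 1: dist=14553.4 km, bearing=154.9°
Leg 2: dist=5829.1 km, bearing=230.7°
Leg 3: dist=13266.1 km, bearing=263.3°
Total: 33648.6 km

Leg 1: φ1=-0.3743312, φ2=-0.4094717, Δφ=-0.0351405, Δλ=-3.4982664 rad; a=sin²(Δφ/2)+cosφ1·cosφ2·sin²(Δλ/2)=0.8272490452; c=2·atan2(√a, √(1-a))=2.284314911; dist=6371·c=14553.370 ≈ 14553.4 km; running total=14553.4 km
Leg 1 bearing: y=sinΔλ·cosφ2=0.32029471, x=cosφ1·sinφ2-sinφ1·cosφ2·cosΔλ=-0.68486754; θ=atan2(y, x)=154.9357° ≈ 154.9°
Leg 2: φ1=-0.4094717, φ2=-0.7805130, Δφ=-0.3710413, Δλ=5.2427212 rad; a=sin²(Δφ/2)+cosφ1·cosφ2·sin²(Δλ/2)=0.1950811326; c=2·atan2(√a, √(1-a))=0.914940496; dist=6371·c=5829.086 ≈ 5829.1 km; running total=20382.5 km
Leg 2 bearing: y=sinΔλ·cosφ2=-0.61295049, x=cosφ1·sinφ2-sinφ1·cosφ2·cosΔλ=-0.50238396; θ=atan2(y, x)=-129.3386° <0 so +360° → 230.6614° ≈ 230.7°
Leg 3: φ1=-0.7805130, φ2=0.2754304, Δφ=1.0559434, Δλ=-2.0219011 rad; a=sin²(Δφ/2)+cosφ1·cosφ2·sin²(Δλ/2)=0.7447302732; c=2·atan2(√a, √(1-a))=2.082267351; dist=6371·c=13266.125 ≈ 13266.1 km; running total=33648.6 km
Leg 3 bearing: y=sinΔλ·cosφ2=-0.86604470, x=cosφ1·sinφ2-sinφ1·cosφ2·cosΔλ=-0.10195562; θ=atan2(y, x)=-96.7143° <0 so +360° → 263.2857° ≈ 263.3°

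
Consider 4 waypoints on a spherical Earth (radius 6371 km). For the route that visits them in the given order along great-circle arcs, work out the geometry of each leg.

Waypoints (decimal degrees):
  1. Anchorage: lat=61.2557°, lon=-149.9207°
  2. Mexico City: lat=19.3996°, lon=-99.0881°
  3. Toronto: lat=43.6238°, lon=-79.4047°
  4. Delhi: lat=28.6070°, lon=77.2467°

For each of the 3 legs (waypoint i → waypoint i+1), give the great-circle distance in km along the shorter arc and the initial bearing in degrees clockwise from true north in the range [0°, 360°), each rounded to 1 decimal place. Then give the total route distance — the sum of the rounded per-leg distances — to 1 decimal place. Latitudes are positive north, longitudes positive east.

Leg 1: φ1=1.0691137, φ2=0.3385869, Δφ=-0.7305268, Δλ=0.8871962 rad; a=sin²(Δφ/2)+cosφ1·cosφ2·sin²(Δλ/2)=0.2111439651; c=2·atan2(√a, √(1-a))=0.954873435; dist=6371·c=6083.499 ≈ 6083.5 km; running total=6083.5 km
Leg 1 bearing: y=sinΔλ·cosφ2=0.73128607, x=cosφ1·sinφ2-sinφ1·cosφ2·cosΔλ=-0.36258715; θ=atan2(y, x)=116.3732° ≈ 116.4°
Leg 2: φ1=0.3385869, φ2=0.7613789, Δφ=0.4227920, Δλ=0.3435401 rad; a=sin²(Δφ/2)+cosφ1·cosφ2·sin²(Δλ/2)=0.0639747912; c=2·atan2(√a, √(1-a))=0.511419997; dist=6371·c=3258.257 ≈ 3258.3 km; running total=9341.8 km
Leg 2 bearing: y=sinΔλ·cosφ2=0.24382085, x=cosφ1·sinφ2-sinφ1·cosφ2·cosΔλ=0.42435770; θ=atan2(y, x)=29.8801° ≈ 29.9°
Leg 3: φ1=0.7613789, φ2=0.4992863, Δφ=-0.2620926, Δλ=2.7340827 rad; a=sin²(Δφ/2)+cosφ1·cosφ2·sin²(Δλ/2)=0.6265706574; c=2·atan2(√a, √(1-a))=1.826722284; dist=6371·c=11638.048 ≈ 11638.0 km; running total=20979.8 km
Leg 3 bearing: y=sinΔλ·cosφ2=0.34794291, x=cosφ1·sinφ2-sinφ1·cosφ2·cosΔλ=0.90269331; θ=atan2(y, x)=21.0791° ≈ 21.1°

Leg 1: dist=6083.5 km, bearing=116.4°
Leg 2: dist=3258.3 km, bearing=29.9°
Leg 3: dist=11638.0 km, bearing=21.1°
Total: 20979.8 km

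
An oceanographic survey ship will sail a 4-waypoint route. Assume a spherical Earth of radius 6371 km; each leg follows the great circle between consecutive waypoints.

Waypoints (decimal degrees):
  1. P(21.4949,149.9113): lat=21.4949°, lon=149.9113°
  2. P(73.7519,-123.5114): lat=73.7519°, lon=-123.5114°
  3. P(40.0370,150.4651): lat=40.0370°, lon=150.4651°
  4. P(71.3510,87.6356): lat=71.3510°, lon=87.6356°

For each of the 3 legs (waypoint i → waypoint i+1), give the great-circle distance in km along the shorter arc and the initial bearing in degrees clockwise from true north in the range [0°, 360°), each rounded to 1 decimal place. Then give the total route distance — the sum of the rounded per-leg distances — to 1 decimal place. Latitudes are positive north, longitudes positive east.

Leg 1: dist=7611.2 km, bearing=17.5°
Leg 2: dist=5645.3 km, bearing=279.6°
Leg 3: dist=4874.5 km, bearing=335.7°
Total: 18131.0 km

Leg 1: φ1=0.3751568, φ2=1.2872135, Δφ=0.9120567, Δλ=-4.7721264 rad; a=sin²(Δφ/2)+cosφ1·cosφ2·sin²(Δλ/2)=0.3163370190; c=2·atan2(√a, √(1-a))=1.194663969; dist=6371·c=7611.204 ≈ 7611.2 km; running total=7611.2 km
Leg 1 bearing: y=sinΔλ·cosφ2=0.27929809, x=cosφ1·sinφ2-sinφ1·cosφ2·cosΔλ=0.88716640; θ=atan2(y, x)=17.4751° ≈ 17.5°
Leg 2: φ1=1.2872135, φ2=0.6987775, Δφ=-0.5884360, Δλ=4.7817920 rad; a=sin²(Δφ/2)+cosφ1·cosφ2·sin²(Δλ/2)=0.1837777192; c=2·atan2(√a, √(1-a))=0.886091287; dist=6371·c=5645.288 ≈ 5645.3 km; running total=13256.5 km
Leg 2 bearing: y=sinΔλ·cosφ2=-0.76378600, x=cosφ1·sinφ2-sinφ1·cosφ2·cosΔλ=0.12901484; θ=atan2(y, x)=-80.4124° <0 so +360° → 279.5876° ≈ 279.6°
Leg 3: φ1=0.6987775, φ2=1.2453099, Δφ=0.5465324, Δλ=-1.0965816 rad; a=sin²(Δφ/2)+cosφ1·cosφ2·sin²(Δλ/2)=0.1393481450; c=2·atan2(√a, √(1-a))=0.765113558; dist=6371·c=4874.538 ≈ 4874.5 km; running total=18131.0 km
Leg 3 bearing: y=sinΔλ·cosφ2=-0.28448366, x=cosφ1·sinφ2-sinφ1·cosφ2·cosΔλ=0.63149822; θ=atan2(y, x)=-24.2511° <0 so +360° → 335.7489° ≈ 335.7°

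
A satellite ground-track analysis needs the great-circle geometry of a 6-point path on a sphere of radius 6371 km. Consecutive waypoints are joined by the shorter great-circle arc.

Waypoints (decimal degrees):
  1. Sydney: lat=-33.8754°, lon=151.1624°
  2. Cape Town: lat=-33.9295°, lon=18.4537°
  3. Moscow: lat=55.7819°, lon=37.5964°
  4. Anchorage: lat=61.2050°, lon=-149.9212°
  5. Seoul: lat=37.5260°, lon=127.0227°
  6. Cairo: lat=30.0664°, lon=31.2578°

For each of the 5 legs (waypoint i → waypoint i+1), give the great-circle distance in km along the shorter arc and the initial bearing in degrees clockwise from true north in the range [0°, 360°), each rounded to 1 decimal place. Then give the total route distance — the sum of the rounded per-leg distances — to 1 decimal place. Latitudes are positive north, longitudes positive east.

Leg 1: φ1=-0.5912373, φ2=-0.5921815, Δφ=-0.0009442, Δλ=-2.3162038 rad; a=sin²(Δφ/2)+cosφ1·cosφ2·sin²(Δλ/2)=0.5780644596; c=2·atan2(√a, √(1-a))=1.727566613; dist=6371·c=11006.327 ≈ 11006.3 km; running total=11006.3 km
Leg 1 bearing: y=sinΔλ·cosφ2=-0.60969157, x=cosφ1·sinφ2-sinφ1·cosφ2·cosΔλ=-0.77711000; θ=atan2(y, x)=-141.8836° <0 so +360° → 218.1164° ≈ 218.1°
Leg 2: φ1=-0.5921815, φ2=0.9735778, Δφ=1.5657593, Δλ=0.3341031 rad; a=sin²(Δφ/2)+cosφ1·cosφ2·sin²(Δλ/2)=0.5103816356; c=2·atan2(√a, √(1-a))=1.591561090; dist=6371·c=10139.836 ≈ 10139.8 km; running total=21146.1 km
Leg 2 bearing: y=sinΔλ·cosφ2=0.18440520, x=cosφ1·sinφ2-sinφ1·cosφ2·cosΔλ=0.98263096; θ=atan2(y, x)=10.6288° ≈ 10.6°
Leg 3: φ1=0.9735778, φ2=1.0682288, Δφ=0.0946510, Δλ=-3.2727995 rad; a=sin²(Δφ/2)+cosφ1·cosφ2·sin²(Δλ/2)=0.2719425194; c=2·atan2(√a, √(1-a))=1.097171638; dist=6371·c=6990.081 ≈ 6990.1 km; running total=28136.2 km
Leg 3 bearing: y=sinΔλ·cosφ2=0.06301818, x=cosφ1·sinφ2-sinφ1·cosφ2·cosΔλ=0.88768680; θ=atan2(y, x)=4.0607° ≈ 4.1°
Leg 4: φ1=1.0682288, φ2=0.6549523, Δφ=-0.4132765, Δλ=4.8335829 rad; a=sin²(Δφ/2)+cosφ1·cosφ2·sin²(Δλ/2)=0.2100067868; c=2·atan2(√a, √(1-a))=0.952084298; dist=6371·c=6065.729 ≈ 6065.7 km; running total=34201.9 km
Leg 4 bearing: y=sinΔλ·cosφ2=-0.78725979, x=cosφ1·sinφ2-sinφ1·cosφ2·cosΔλ=0.20937470; θ=atan2(y, x)=-75.1067° <0 so +360° → 284.8933° ≈ 284.9°
Leg 5: φ1=0.6549523, φ2=0.5247577, Δφ=-0.1301946, Δλ=-1.6714128 rad; a=sin²(Δφ/2)+cosφ1·cosφ2·sin²(Δλ/2)=0.3818856664; c=2·atan2(√a, √(1-a))=1.332313498; dist=6371·c=8488.169 ≈ 8488.2 km; running total=42690.1 km
Leg 5 bearing: y=sinΔλ·cosφ2=-0.86106832, x=cosφ1·sinφ2-sinφ1·cosφ2·cosΔλ=0.45028587; θ=atan2(y, x)=-62.3932° <0 so +360° → 297.6068° ≈ 297.6°

Leg 1: dist=11006.3 km, bearing=218.1°
Leg 2: dist=10139.8 km, bearing=10.6°
Leg 3: dist=6990.1 km, bearing=4.1°
Leg 4: dist=6065.7 km, bearing=284.9°
Leg 5: dist=8488.2 km, bearing=297.6°
Total: 42690.1 km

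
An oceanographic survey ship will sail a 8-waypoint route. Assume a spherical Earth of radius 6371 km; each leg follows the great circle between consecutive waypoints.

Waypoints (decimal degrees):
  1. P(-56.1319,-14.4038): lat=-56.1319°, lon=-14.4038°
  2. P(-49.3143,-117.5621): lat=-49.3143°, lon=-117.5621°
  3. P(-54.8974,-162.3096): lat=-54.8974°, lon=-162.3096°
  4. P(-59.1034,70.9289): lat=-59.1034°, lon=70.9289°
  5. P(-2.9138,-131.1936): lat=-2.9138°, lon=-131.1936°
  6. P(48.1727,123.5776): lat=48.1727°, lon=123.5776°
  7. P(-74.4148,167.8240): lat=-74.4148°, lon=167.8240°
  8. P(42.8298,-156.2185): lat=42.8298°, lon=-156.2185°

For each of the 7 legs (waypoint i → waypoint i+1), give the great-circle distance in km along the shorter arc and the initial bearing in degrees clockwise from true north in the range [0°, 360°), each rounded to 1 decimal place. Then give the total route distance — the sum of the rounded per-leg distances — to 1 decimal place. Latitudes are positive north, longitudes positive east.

Leg 1: φ1=-0.9796865, φ2=-0.8606969, Δφ=0.1189896, Δλ=-1.8004520 rad; a=sin²(Δφ/2)+cosφ1·cosφ2·sin²(Δλ/2)=0.2265353378; c=2·atan2(√a, √(1-a))=0.992104387; dist=6371·c=6320.697 ≈ 6320.7 km; running total=6320.7 km
Leg 1 bearing: y=sinΔλ·cosφ2=-0.63479319, x=cosφ1·sinφ2-sinφ1·cosφ2·cosΔλ=-0.54580759; θ=atan2(y, x)=-130.6896° <0 so +360° → 229.3104° ≈ 229.3°
Leg 2: φ1=-0.8606969, φ2=-0.9581404, Δφ=-0.0974435, Δλ=-0.7809912 rad; a=sin²(Δφ/2)+cosφ1·cosφ2·sin²(Δλ/2)=0.0566883587; c=2·atan2(√a, √(1-a))=0.480804180; dist=6371·c=3063.203 ≈ 3063.2 km; running total=9383.9 km
Leg 2 bearing: y=sinΔλ·cosφ2=-0.40482048, x=cosφ1·sinφ2-sinφ1·cosφ2·cosΔλ=-0.22365047; θ=atan2(y, x)=-118.9193° <0 so +360° → 241.0807° ≈ 241.1°
Leg 3: φ1=-0.9581404, φ2=-1.0315489, Δφ=-0.0734085, Δλ=4.0707798 rad; a=sin²(Δφ/2)+cosφ1·cosφ2·sin²(Δλ/2)=0.2373459473; c=2·atan2(√a, √(1-a))=1.017719166; dist=6371·c=6483.889 ≈ 6483.9 km; running total=15867.8 km
Leg 3 bearing: y=sinΔλ·cosφ2=-0.41137441, x=cosφ1·sinφ2-sinφ1·cosφ2·cosΔλ=-0.74486407; θ=atan2(y, x)=-151.0890° <0 so +360° → 208.9110° ≈ 208.9°
Leg 4: φ1=-1.0315489, φ2=-0.0508554, Δφ=0.9806935, Δλ=-3.5277031 rad; a=sin²(Δφ/2)+cosφ1·cosφ2·sin²(Δλ/2)=0.7157263091; c=2·atan2(√a, √(1-a))=2.016898684; dist=6371·c=12849.662 ≈ 12849.7 km; running total=28717.5 km
Leg 4 bearing: y=sinΔλ·cosφ2=0.37610121, x=cosφ1·sinφ2-sinφ1·cosφ2·cosΔλ=-0.81999788; θ=atan2(y, x)=155.3609° ≈ 155.4°
Leg 5: φ1=-0.0508554, φ2=0.8407722, Δφ=0.8916276, Δλ=4.4465963 rad; a=sin²(Δφ/2)+cosφ1·cosφ2·sin²(Δλ/2)=0.6064133480; c=2·atan2(√a, √(1-a))=1.785263354; dist=6371·c=11373.913 ≈ 11373.9 km; running total=40091.4 km
Leg 5 bearing: y=sinΔλ·cosφ2=-0.64346956, x=cosφ1·sinφ2-sinφ1·cosφ2·cosΔλ=0.73529023; θ=atan2(y, x)=-41.1899° <0 so +360° → 318.8101° ≈ 318.8°
Leg 6: φ1=0.8407722, φ2=-1.2987833, Δφ=-2.1395555, Δλ=0.7722454 rad; a=sin²(Δφ/2)+cosφ1·cosφ2·sin²(Δλ/2)=0.7947051295; c=2·atan2(√a, √(1-a))=2.201124945; dist=6371·c=14023.367 ≈ 14023.4 km; running total=54114.8 km
Leg 6 bearing: y=sinΔλ·cosφ2=0.18746398, x=cosφ1·sinφ2-sinφ1·cosφ2·cosΔλ=-0.78578165; θ=atan2(y, x)=166.5818° ≈ 166.6°
Leg 7: φ1=-1.2987833, φ2=0.7475210, Δφ=2.0463043, Δλ=-5.6556085 rad; a=sin²(Δφ/2)+cosφ1·cosφ2·sin²(Δλ/2)=0.7476674879; c=2·atan2(√a, √(1-a))=2.089016721; dist=6371·c=13309.126 ≈ 13309.1 km; running total=67423.9 km
Leg 7 bearing: y=sinΔλ·cosφ2=0.43062760, x=cosφ1·sinφ2-sinφ1·cosφ2·cosΔλ=0.75445552; θ=atan2(y, x)=29.7168° ≈ 29.7°

Leg 1: dist=6320.7 km, bearing=229.3°
Leg 2: dist=3063.2 km, bearing=241.1°
Leg 3: dist=6483.9 km, bearing=208.9°
Leg 4: dist=12849.7 km, bearing=155.4°
Leg 5: dist=11373.9 km, bearing=318.8°
Leg 6: dist=14023.4 km, bearing=166.6°
Leg 7: dist=13309.1 km, bearing=29.7°
Total: 67423.9 km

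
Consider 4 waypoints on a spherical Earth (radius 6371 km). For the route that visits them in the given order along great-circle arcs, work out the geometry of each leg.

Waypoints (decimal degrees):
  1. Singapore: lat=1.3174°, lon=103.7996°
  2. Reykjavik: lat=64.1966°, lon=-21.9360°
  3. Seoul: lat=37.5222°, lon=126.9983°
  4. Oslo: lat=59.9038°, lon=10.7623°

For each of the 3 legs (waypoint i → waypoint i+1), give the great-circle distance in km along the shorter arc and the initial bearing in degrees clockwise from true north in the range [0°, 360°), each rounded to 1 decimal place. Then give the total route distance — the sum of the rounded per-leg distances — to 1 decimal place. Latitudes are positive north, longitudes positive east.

Leg 1: dist=11508.8 km, bearing=338.7°
Leg 2: dist=8380.5 km, bearing=25.0°
Leg 3: dist=7721.7 km, bearing=331.3°
Total: 27611.0 km

Leg 1: φ1=0.0229930, φ2=1.1204420, Δφ=1.0974491, Δλ=-2.1945002 rad; a=sin²(Δφ/2)+cosφ1·cosφ2·sin²(Δλ/2)=0.6167301317; c=2·atan2(√a, √(1-a))=1.806431099; dist=6371·c=11508.773 ≈ 11508.8 km; running total=11508.8 km
Leg 1 bearing: y=sinΔλ·cosφ2=-0.35332950, x=cosφ1·sinφ2-sinφ1·cosφ2·cosΔλ=0.90589987; θ=atan2(y, x)=-21.3074° <0 so +360° → 338.6926° ≈ 338.7°
Leg 2: φ1=1.1204420, φ2=0.6548859, Δφ=-0.4655561, Δλ=2.5993939 rad; a=sin²(Δφ/2)+cosφ1·cosφ2·sin²(Δλ/2)=0.3736884738; c=2·atan2(√a, √(1-a))=1.315406043; dist=6371·c=8380.452 ≈ 8380.5 km; running total=19889.3 km
Leg 2 bearing: y=sinΔλ·cosφ2=0.40926495, x=cosφ1·sinφ2-sinφ1·cosφ2·cosΔλ=0.87674614; θ=atan2(y, x)=25.0232° ≈ 25.0°
Leg 3: φ1=0.6548859, φ2=1.0455185, Δφ=0.3906326, Δλ=-2.0287009 rad; a=sin²(Δφ/2)+cosφ1·cosφ2·sin²(Δλ/2)=0.3244295547; c=2·atan2(√a, √(1-a))=1.212007021; dist=6371·c=7721.697 ≈ 7721.7 km; running total=27611.0 km
Leg 3 bearing: y=sinΔλ·cosφ2=-0.44979403, x=cosφ1·sinφ2-sinφ1·cosφ2·cosΔλ=0.82120972; θ=atan2(y, x)=-28.7105° <0 so +360° → 331.2895° ≈ 331.3°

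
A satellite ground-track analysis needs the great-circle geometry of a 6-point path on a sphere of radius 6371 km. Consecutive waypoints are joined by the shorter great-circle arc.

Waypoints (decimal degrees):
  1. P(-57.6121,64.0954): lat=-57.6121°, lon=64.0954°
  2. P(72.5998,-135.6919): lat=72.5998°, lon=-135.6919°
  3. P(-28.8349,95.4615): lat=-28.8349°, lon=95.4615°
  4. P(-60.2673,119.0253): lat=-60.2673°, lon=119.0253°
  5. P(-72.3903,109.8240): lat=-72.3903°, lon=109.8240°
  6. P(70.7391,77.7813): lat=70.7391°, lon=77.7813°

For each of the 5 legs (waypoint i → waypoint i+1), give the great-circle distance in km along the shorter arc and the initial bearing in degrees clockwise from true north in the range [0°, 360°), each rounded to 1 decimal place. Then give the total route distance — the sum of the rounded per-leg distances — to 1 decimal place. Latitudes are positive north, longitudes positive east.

Leg 1: dist=18129.5 km, bearing=20.3°
Leg 2: dist=14305.0 km, bearing=299.1°
Leg 3: dist=3915.3 km, bearing=159.9°
Leg 4: dist=1405.4 km, bearing=192.8°
Leg 5: dist=16079.5 km, bearing=342.4°
Total: 53834.7 km

Leg 1: φ1=-1.0055208, φ2=1.2671055, Δφ=2.2726264, Δλ=-3.4869462 rad; a=sin²(Δφ/2)+cosφ1·cosφ2·sin²(Δλ/2)=0.9782617608; c=2·atan2(√a, √(1-a))=2.845635844; dist=6371·c=18129.546 ≈ 18129.5 km; running total=18129.5 km
Leg 1 bearing: y=sinΔλ·cosφ2=0.10123522, x=cosφ1·sinφ2-sinφ1·cosφ2·cosΔλ=0.27352182; θ=atan2(y, x)=20.3104° ≈ 20.3°
Leg 2: φ1=1.2671055, φ2=-0.5032639, Δφ=-1.7703695, Δλ=4.0343879 rad; a=sin²(Δφ/2)+cosφ1·cosφ2·sin²(Δλ/2)=0.8122663928; c=2·atan2(√a, √(1-a))=2.245329490; dist=6371·c=14304.994 ≈ 14305.0 km; running total=32434.5 km
Leg 2 bearing: y=sinΔλ·cosφ2=-0.68226357, x=cosφ1·sinφ2-sinφ1·cosφ2·cosΔλ=0.38009895; θ=atan2(y, x)=-60.8772° <0 so +360° → 299.1228° ≈ 299.1°
Leg 3: φ1=-0.5032639, φ2=-1.0518628, Δφ=-0.5485989, Δλ=0.4112659 rad; a=sin²(Δφ/2)+cosφ1·cosφ2·sin²(Δλ/2)=0.0914857019; c=2·atan2(√a, √(1-a))=0.614557630; dist=6371·c=3915.347 ≈ 3915.3 km; running total=36349.8 km
Leg 3 bearing: y=sinΔλ·cosφ2=0.19826766, x=cosφ1·sinφ2-sinφ1·cosφ2·cosΔλ=-0.54143717; θ=atan2(y, x)=159.8879° ≈ 159.9°
Leg 4: φ1=-1.0518628, φ2=-1.2634491, Δφ=-0.2115863, Δλ=-0.1605930 rad; a=sin²(Δφ/2)+cosφ1·cosφ2·sin²(Δλ/2)=0.0121158146; c=2·atan2(√a, √(1-a))=0.220590700; dist=6371·c=1405.383 ≈ 1405.4 km; running total=37755.2 km
Leg 4 bearing: y=sinΔλ·cosφ2=-0.04837583, x=cosφ1·sinφ2-sinφ1·cosφ2·cosΔλ=-0.21339134; θ=atan2(y, x)=-167.2269° <0 so +360° → 192.7731° ≈ 192.8°
Leg 5: φ1=-1.2634491, φ2=1.2346302, Δφ=2.4980793, Δλ=-0.5592506 rad; a=sin²(Δφ/2)+cosφ1·cosφ2·sin²(Δλ/2)=0.9075981409; c=2·atan2(√a, √(1-a))=2.523864334; dist=6371·c=16079.540 ≈ 16079.5 km; running total=53834.7 km
Leg 5 bearing: y=sinΔλ·cosφ2=-0.17501303, x=cosφ1·sinφ2-sinφ1·cosφ2·cosΔλ=0.55211001; θ=atan2(y, x)=-17.5881° <0 so +360° → 342.4119° ≈ 342.4°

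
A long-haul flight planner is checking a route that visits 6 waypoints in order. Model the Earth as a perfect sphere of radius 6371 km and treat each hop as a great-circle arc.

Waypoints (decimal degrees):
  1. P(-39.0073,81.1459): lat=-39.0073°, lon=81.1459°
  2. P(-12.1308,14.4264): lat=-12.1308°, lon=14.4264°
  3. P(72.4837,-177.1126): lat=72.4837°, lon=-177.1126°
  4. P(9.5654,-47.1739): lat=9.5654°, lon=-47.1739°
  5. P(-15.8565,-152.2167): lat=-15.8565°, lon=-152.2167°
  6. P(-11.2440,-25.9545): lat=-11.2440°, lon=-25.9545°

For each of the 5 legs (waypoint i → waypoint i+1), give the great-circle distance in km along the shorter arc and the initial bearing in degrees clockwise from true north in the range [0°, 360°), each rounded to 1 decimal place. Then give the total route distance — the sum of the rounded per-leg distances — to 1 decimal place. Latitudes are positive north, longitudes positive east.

Leg 1: dist=7157.8 km, bearing=275.1°
Leg 2: dist=13260.6 km, bearing=4.0°
Leg 3: dist=10211.9 km, bearing=49.2°
Leg 4: dist=11892.7 km, bearing=256.2°
Leg 5: dist=13378.6 km, bearing=113.6°
Total: 55901.6 km

Leg 1: φ1=-0.6808058, φ2=-0.2117224, Δφ=0.4690834, Δλ=-1.1644750 rad; a=sin²(Δφ/2)+cosφ1·cosφ2·sin²(Δλ/2)=0.2837335721; c=2·atan2(√a, √(1-a))=1.123496203; dist=6371·c=7157.794 ≈ 7157.8 km; running total=7157.8 km
Leg 1 bearing: y=sinΔλ·cosφ2=-0.89806941, x=cosφ1·sinφ2-sinφ1·cosφ2·cosΔλ=0.07991656; θ=atan2(y, x)=-84.9148° <0 so +360° → 275.0852° ≈ 275.1°
Leg 2: φ1=-0.2117224, φ2=1.2650792, Δφ=1.4768016, Δλ=-3.3429862 rad; a=sin²(Δφ/2)+cosφ1·cosφ2·sin²(Δλ/2)=0.7443545923; c=2·atan2(√a, √(1-a))=2.081405931; dist=6371·c=13260.637 ≈ 13260.6 km; running total=20418.4 km
Leg 2 bearing: y=sinΔλ·cosφ2=0.06020593, x=cosφ1·sinφ2-sinφ1·cosφ2·cosΔλ=0.87036692; θ=atan2(y, x)=3.9570° ≈ 4.0°
Leg 3: φ1=1.2650792, φ2=0.1669477, Δφ=-1.0981315, Δλ=2.2678581 rad; a=sin²(Δφ/2)+cosφ1·cosφ2·sin²(Δλ/2)=0.5160315612; c=2·atan2(√a, √(1-a))=1.602864946; dist=6371·c=10211.853 ≈ 10211.9 km; running total=30630.3 km
Leg 3 bearing: y=sinΔλ·cosφ2=0.75607151, x=cosφ1·sinφ2-sinφ1·cosφ2·cosΔλ=0.65370316; θ=atan2(y, x)=49.1531° ≈ 49.2°
Leg 4: φ1=0.1669477, φ2=-0.2767481, Δφ=-0.4436959, Δλ=-1.8333427 rad; a=sin²(Δφ/2)+cosφ1·cosφ2·sin²(Δλ/2)=0.6457984550; c=2·atan2(√a, √(1-a))=1.866692203; dist=6371·c=11892.696 ≈ 11892.7 km; running total=42523.0 km
Leg 4 bearing: y=sinΔλ·cosφ2=-0.92898517, x=cosφ1·sinφ2-sinφ1·cosφ2·cosΔλ=-0.22794253; θ=atan2(y, x)=-103.7861° <0 so +360° → 256.2139° ≈ 256.2°
Leg 5: φ1=-0.2767481, φ2=-0.1962448, Δφ=0.0805033, Δλ=2.2036911 rad; a=sin²(Δφ/2)+cosφ1·cosφ2·sin²(Δλ/2)=0.7523887869; c=2·atan2(√a, √(1-a))=2.099920611; dist=6371·c=13378.594 ≈ 13378.6 km; running total=55901.6 km
Leg 5 bearing: y=sinΔλ·cosφ2=0.79084196, x=cosφ1·sinφ2-sinφ1·cosφ2·cosΔλ=-0.34607600; θ=atan2(y, x)=113.6344° ≈ 113.6°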